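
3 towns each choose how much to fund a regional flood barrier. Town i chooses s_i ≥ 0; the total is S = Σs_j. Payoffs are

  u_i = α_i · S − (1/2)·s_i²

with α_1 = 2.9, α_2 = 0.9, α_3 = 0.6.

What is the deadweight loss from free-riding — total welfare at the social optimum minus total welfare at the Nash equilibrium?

Town i's FOC: ∂u_i/∂s_i = α_i − s_i = 0, so s_i* = α_i.
NE contributions = (2.9, 0.9, 0.6); S = 4.4.
W^NE = (Σα)·S − ½Σα_i² = 4.4² − ½·9.58 = 14.57.
Planner sets s_i = Σα_j = 4.4 for every i, so S^SO = 3·4.4 = 13.2.
W^SO = (Σα)·S^SO − ½·3·(Σα)² = (3/2)·4.4² = 29.04.
Deadweight loss = W^SO − W^NE = 14.47.

14.47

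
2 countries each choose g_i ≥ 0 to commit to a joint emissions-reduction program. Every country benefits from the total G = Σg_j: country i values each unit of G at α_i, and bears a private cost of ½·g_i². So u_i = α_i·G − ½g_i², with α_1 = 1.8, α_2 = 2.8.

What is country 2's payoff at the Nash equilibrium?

8.96

Country i's FOC: ∂u_i/∂g_i = α_i − g_i = 0, so g_i* = α_i.
NE contributions = (1.8, 2.8); G = 4.6.
u_2 = α_2·G − ½·(g_2)² = 2.8·4.6 − ½·2.8² = 8.96.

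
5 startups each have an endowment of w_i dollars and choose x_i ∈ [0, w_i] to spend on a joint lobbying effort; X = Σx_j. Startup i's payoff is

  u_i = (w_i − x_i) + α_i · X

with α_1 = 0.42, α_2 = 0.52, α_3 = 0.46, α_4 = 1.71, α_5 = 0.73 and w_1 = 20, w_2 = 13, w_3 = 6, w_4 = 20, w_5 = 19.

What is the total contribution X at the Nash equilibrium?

∂u_i/∂x_i = α_i − 1, so startup i contributes w_i if α_i > 1, else 0.
α_i > 1 for i ∈ {4}; NE contributions (0, 0, 0, 20, 0), X = 20.

20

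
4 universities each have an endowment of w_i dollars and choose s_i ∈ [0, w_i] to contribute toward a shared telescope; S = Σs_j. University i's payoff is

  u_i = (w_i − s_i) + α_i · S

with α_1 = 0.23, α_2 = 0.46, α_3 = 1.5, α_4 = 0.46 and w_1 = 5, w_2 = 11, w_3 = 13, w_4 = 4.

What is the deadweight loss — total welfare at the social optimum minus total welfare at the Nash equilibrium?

33

∂u_i/∂s_i = α_i − 1, so university i contributes w_i if α_i > 1, else 0.
α_i > 1 for i ∈ {3}; NE contributions (0, 0, 13, 0), S = 13.
W^NE = Σw_i − S^NE + (Σα_i)·S^NE = 33 + 1.65·13 = 54.45.
Planner: ∂(Σu_j)/∂s_i = Σα_j − 1 = 1.65 > 0, so everyone contributes w_i; S^SO = 33, W^SO = 33 + 1.65·33 = 87.45.
Deadweight loss = 33.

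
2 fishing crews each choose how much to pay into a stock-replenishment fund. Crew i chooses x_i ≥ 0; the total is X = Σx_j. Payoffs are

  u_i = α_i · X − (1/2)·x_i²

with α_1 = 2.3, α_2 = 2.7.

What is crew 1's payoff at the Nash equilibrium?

8.855

Crew i's FOC: ∂u_i/∂x_i = α_i − x_i = 0, so x_i* = α_i.
NE contributions = (2.3, 2.7); X = 5.
u_1 = α_1·X − ½·(x_1)² = 2.3·5 − ½·2.3² = 8.855.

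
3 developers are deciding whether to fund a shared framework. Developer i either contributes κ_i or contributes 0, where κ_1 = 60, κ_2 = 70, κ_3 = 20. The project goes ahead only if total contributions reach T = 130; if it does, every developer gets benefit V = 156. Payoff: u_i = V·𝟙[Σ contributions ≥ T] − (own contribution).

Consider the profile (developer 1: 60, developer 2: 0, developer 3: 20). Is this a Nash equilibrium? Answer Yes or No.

Total = 80 < 130: not provided.
Developer 1 (pledges 60, payoff -60): dropping to 0 → total 20, payoff 0. Profitable deviation.

No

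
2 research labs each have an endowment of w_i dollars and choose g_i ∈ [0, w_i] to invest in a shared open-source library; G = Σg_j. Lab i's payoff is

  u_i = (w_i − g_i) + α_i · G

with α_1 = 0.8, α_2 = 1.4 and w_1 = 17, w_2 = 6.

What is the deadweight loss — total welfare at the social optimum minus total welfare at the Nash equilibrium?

20.4

∂u_i/∂g_i = α_i − 1, so lab i contributes w_i if α_i > 1, else 0.
α_i > 1 for i ∈ {2}; NE contributions (0, 6), G = 6.
W^NE = Σw_i − G^NE + (Σα_i)·G^NE = 23 + 1.2·6 = 30.2.
Planner: ∂(Σu_j)/∂g_i = Σα_j − 1 = 1.2 > 0, so everyone contributes w_i; G^SO = 23, W^SO = 23 + 1.2·23 = 50.6.
Deadweight loss = 20.4.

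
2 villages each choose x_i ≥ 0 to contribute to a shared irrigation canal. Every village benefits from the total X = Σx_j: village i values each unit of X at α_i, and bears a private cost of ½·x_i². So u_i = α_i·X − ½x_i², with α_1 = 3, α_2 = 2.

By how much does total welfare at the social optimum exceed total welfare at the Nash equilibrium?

Village i's FOC: ∂u_i/∂x_i = α_i − x_i = 0, so x_i* = α_i.
NE contributions = (3, 2); X = 5.
W^NE = (Σα)·X − ½Σα_i² = 5² − ½·13 = 18.5.
Planner sets x_i = Σα_j = 5 for every i, so X^SO = 2·5 = 10.
W^SO = (Σα)·X^SO − ½·2·(Σα)² = (2/2)·5² = 25.
Deadweight loss = W^SO − W^NE = 6.5.

6.5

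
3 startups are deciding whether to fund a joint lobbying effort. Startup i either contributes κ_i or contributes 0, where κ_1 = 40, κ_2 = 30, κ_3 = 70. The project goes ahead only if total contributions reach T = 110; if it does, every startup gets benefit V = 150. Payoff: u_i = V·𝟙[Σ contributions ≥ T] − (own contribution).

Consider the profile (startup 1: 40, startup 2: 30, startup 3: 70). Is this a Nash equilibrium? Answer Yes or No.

Total = 140 ≥ 110: provided.
Startup 1 (pledges 40, payoff 110): dropping to 0 → total 100, payoff 0. No gain.
Startup 2 (pledges 30, payoff 120): dropping to 0 → total 110, payoff 150. Profitable deviation.

No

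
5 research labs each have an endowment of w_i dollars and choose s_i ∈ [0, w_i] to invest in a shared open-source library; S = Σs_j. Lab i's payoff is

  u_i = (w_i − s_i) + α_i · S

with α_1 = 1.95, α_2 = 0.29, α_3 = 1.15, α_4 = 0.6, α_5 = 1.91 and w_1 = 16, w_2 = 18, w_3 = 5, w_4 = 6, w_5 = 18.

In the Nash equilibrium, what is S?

39

∂u_i/∂s_i = α_i − 1, so lab i contributes w_i if α_i > 1, else 0.
α_i > 1 for i ∈ {1, 3, 5}; NE contributions (16, 0, 5, 0, 18), S = 39.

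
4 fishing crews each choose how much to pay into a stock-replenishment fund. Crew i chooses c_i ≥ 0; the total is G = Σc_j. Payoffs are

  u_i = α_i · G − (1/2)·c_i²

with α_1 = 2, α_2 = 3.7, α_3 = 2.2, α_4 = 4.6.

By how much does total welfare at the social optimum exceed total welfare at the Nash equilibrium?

178.095

Crew i's FOC: ∂u_i/∂c_i = α_i − c_i = 0, so c_i* = α_i.
NE contributions = (2, 3.7, 2.2, 4.6); G = 12.5.
W^NE = (Σα)·G − ½Σα_i² = 12.5² − ½·43.69 = 134.405.
Planner sets c_i = Σα_j = 12.5 for every i, so G^SO = 4·12.5 = 50.
W^SO = (Σα)·G^SO − ½·4·(Σα)² = (4/2)·12.5² = 312.5.
Deadweight loss = W^SO − W^NE = 178.095.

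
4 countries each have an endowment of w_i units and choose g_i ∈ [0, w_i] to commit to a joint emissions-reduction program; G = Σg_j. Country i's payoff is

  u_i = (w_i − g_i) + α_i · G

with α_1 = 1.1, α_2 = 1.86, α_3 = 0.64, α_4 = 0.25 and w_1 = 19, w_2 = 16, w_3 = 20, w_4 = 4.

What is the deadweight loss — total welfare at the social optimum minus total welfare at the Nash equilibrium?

∂u_i/∂g_i = α_i − 1, so country i contributes w_i if α_i > 1, else 0.
α_i > 1 for i ∈ {1, 2}; NE contributions (19, 16, 0, 0), G = 35.
W^NE = Σw_i − G^NE + (Σα_i)·G^NE = 59 + 2.85·35 = 158.75.
Planner: ∂(Σu_j)/∂g_i = Σα_j − 1 = 2.85 > 0, so everyone contributes w_i; G^SO = 59, W^SO = 59 + 2.85·59 = 227.15.
Deadweight loss = 68.4.

68.4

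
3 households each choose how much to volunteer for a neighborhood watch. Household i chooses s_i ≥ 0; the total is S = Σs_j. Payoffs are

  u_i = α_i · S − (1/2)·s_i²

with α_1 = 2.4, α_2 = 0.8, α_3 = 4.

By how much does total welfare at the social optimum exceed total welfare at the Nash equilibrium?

37.12

Household i's FOC: ∂u_i/∂s_i = α_i − s_i = 0, so s_i* = α_i.
NE contributions = (2.4, 0.8, 4); S = 7.2.
W^NE = (Σα)·S − ½Σα_i² = 7.2² − ½·22.4 = 40.64.
Planner sets s_i = Σα_j = 7.2 for every i, so S^SO = 3·7.2 = 21.6.
W^SO = (Σα)·S^SO − ½·3·(Σα)² = (3/2)·7.2² = 77.76.
Deadweight loss = W^SO − W^NE = 37.12.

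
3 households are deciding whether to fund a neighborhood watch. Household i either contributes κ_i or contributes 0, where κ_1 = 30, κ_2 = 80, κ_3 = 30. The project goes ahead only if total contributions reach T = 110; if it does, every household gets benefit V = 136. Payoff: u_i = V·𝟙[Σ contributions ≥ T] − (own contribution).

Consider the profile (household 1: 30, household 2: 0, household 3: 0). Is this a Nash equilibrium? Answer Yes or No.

No

Total = 30 < 110: not provided.
Household 1 (pledges 30, payoff -30): dropping to 0 → total 0, payoff 0. Profitable deviation.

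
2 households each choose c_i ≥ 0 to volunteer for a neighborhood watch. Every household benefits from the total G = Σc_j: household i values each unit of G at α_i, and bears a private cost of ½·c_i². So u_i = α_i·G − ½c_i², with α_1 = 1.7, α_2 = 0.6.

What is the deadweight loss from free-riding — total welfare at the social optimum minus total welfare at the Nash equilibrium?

1.625

Household i's FOC: ∂u_i/∂c_i = α_i − c_i = 0, so c_i* = α_i.
NE contributions = (1.7, 0.6); G = 2.3.
W^NE = (Σα)·G − ½Σα_i² = 2.3² − ½·3.25 = 3.665.
Planner sets c_i = Σα_j = 2.3 for every i, so G^SO = 2·2.3 = 4.6.
W^SO = (Σα)·G^SO − ½·2·(Σα)² = (2/2)·2.3² = 5.29.
Deadweight loss = W^SO − W^NE = 1.625.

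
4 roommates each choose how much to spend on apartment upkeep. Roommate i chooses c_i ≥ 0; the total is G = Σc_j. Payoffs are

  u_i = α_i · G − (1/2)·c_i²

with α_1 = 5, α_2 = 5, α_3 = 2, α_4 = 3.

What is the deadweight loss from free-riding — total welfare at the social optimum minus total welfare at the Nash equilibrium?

Roommate i's FOC: ∂u_i/∂c_i = α_i − c_i = 0, so c_i* = α_i.
NE contributions = (5, 5, 2, 3); G = 15.
W^NE = (Σα)·G − ½Σα_i² = 15² − ½·63 = 193.5.
Planner sets c_i = Σα_j = 15 for every i, so G^SO = 4·15 = 60.
W^SO = (Σα)·G^SO − ½·4·(Σα)² = (4/2)·15² = 450.
Deadweight loss = W^SO − W^NE = 256.5.

256.5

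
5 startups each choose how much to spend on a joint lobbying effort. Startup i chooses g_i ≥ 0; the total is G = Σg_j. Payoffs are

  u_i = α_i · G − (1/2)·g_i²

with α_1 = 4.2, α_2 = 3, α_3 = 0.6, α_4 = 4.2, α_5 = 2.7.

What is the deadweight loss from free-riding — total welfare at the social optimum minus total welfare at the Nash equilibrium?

Startup i's FOC: ∂u_i/∂g_i = α_i − g_i = 0, so g_i* = α_i.
NE contributions = (4.2, 3, 0.6, 4.2, 2.7); G = 14.7.
W^NE = (Σα)·G − ½Σα_i² = 14.7² − ½·51.93 = 190.125.
Planner sets g_i = Σα_j = 14.7 for every i, so G^SO = 5·14.7 = 73.5.
W^SO = (Σα)·G^SO − ½·5·(Σα)² = (5/2)·14.7² = 540.225.
Deadweight loss = W^SO − W^NE = 350.1.

350.1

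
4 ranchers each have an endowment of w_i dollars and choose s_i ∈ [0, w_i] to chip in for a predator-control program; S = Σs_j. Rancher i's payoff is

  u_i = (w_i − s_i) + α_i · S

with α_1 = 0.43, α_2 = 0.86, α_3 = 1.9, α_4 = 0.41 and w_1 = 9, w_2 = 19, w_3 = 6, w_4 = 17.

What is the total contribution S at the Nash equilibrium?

∂u_i/∂s_i = α_i − 1, so rancher i contributes w_i if α_i > 1, else 0.
α_i > 1 for i ∈ {3}; NE contributions (0, 0, 6, 0), S = 6.

6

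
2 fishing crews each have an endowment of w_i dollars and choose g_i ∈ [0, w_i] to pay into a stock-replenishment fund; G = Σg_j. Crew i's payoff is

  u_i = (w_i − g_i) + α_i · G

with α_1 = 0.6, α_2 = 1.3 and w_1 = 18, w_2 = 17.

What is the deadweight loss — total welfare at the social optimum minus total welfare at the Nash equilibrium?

16.2

∂u_i/∂g_i = α_i − 1, so crew i contributes w_i if α_i > 1, else 0.
α_i > 1 for i ∈ {2}; NE contributions (0, 17), G = 17.
W^NE = Σw_i − G^NE + (Σα_i)·G^NE = 35 + 0.9·17 = 50.3.
Planner: ∂(Σu_j)/∂g_i = Σα_j − 1 = 0.9 > 0, so everyone contributes w_i; G^SO = 35, W^SO = 35 + 0.9·35 = 66.5.
Deadweight loss = 16.2.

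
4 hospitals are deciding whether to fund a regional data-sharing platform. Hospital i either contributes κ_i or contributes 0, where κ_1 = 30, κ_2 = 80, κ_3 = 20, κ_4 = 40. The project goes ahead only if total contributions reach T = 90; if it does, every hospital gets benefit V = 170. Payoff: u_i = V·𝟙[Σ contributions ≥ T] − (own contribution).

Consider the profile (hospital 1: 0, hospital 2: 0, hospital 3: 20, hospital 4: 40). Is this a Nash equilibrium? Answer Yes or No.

Total = 60 < 90: not provided.
Hospital 1 (pledges 0, payoff 0): pledging 30 → total 90, payoff 140. Profitable deviation.

No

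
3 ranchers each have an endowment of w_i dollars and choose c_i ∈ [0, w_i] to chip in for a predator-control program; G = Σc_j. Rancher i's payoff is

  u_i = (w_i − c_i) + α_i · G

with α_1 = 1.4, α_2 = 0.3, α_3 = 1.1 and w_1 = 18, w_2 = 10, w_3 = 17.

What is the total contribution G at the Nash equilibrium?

35

∂u_i/∂c_i = α_i − 1, so rancher i contributes w_i if α_i > 1, else 0.
α_i > 1 for i ∈ {1, 3}; NE contributions (18, 0, 17), G = 35.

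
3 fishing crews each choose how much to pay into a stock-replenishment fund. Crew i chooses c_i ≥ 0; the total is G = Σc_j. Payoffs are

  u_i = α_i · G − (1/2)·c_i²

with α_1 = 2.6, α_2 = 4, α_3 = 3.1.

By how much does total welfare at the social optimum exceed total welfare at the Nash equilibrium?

Crew i's FOC: ∂u_i/∂c_i = α_i − c_i = 0, so c_i* = α_i.
NE contributions = (2.6, 4, 3.1); G = 9.7.
W^NE = (Σα)·G − ½Σα_i² = 9.7² − ½·32.37 = 77.905.
Planner sets c_i = Σα_j = 9.7 for every i, so G^SO = 3·9.7 = 29.1.
W^SO = (Σα)·G^SO − ½·3·(Σα)² = (3/2)·9.7² = 141.135.
Deadweight loss = W^SO − W^NE = 63.23.

63.23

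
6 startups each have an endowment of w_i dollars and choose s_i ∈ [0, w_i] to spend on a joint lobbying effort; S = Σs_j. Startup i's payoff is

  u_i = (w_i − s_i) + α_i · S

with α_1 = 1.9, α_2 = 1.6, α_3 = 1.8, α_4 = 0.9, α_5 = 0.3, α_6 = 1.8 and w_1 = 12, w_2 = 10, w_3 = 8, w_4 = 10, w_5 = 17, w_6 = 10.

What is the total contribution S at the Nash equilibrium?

40

∂u_i/∂s_i = α_i − 1, so startup i contributes w_i if α_i > 1, else 0.
α_i > 1 for i ∈ {1, 2, 3, 6}; NE contributions (12, 10, 8, 0, 0, 10), S = 40.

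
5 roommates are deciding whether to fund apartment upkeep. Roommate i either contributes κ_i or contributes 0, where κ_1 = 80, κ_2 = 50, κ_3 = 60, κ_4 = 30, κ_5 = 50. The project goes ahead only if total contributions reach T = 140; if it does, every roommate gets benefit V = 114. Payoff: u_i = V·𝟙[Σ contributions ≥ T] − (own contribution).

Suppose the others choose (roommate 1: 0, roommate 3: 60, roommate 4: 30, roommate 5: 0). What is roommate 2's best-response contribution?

50

Others' total = 90. Contributing 50 brings total to 140 ≥ 140: gain V − κ_2 = 64.
Best response: 50.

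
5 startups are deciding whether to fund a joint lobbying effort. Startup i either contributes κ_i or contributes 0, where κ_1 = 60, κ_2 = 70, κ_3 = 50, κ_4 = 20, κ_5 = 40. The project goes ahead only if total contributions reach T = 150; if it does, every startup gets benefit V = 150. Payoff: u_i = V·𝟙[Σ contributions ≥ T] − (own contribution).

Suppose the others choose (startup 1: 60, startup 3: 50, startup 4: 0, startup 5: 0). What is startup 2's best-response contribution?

70

Others' total = 110. Contributing 70 brings total to 180 ≥ 150: gain V − κ_2 = 80.
Best response: 70.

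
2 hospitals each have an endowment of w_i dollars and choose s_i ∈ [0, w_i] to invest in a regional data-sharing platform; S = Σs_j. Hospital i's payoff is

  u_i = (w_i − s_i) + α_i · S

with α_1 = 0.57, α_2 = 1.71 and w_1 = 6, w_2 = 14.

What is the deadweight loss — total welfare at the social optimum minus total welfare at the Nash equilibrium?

7.68

∂u_i/∂s_i = α_i − 1, so hospital i contributes w_i if α_i > 1, else 0.
α_i > 1 for i ∈ {2}; NE contributions (0, 14), S = 14.
W^NE = Σw_i − S^NE + (Σα_i)·S^NE = 20 + 1.28·14 = 37.92.
Planner: ∂(Σu_j)/∂s_i = Σα_j − 1 = 1.28 > 0, so everyone contributes w_i; S^SO = 20, W^SO = 20 + 1.28·20 = 45.6.
Deadweight loss = 7.68.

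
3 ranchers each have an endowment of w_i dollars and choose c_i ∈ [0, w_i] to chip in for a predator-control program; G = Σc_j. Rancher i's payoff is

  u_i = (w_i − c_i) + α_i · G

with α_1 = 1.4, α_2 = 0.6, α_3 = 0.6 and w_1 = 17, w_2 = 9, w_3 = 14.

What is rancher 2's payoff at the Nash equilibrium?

19.2

∂u_i/∂c_i = α_i − 1, so rancher i contributes w_i if α_i > 1, else 0.
α_i > 1 for i ∈ {1}; NE contributions (17, 0, 0), G = 17.
u_2 = (9 − 0) + 0.6·17 = 19.2.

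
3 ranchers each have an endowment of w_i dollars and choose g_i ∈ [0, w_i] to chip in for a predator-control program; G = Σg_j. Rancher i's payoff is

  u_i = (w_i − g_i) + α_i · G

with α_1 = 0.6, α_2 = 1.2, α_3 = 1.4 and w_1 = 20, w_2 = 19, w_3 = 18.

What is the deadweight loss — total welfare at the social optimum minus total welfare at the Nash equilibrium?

∂u_i/∂g_i = α_i − 1, so rancher i contributes w_i if α_i > 1, else 0.
α_i > 1 for i ∈ {2, 3}; NE contributions (0, 19, 18), G = 37.
W^NE = Σw_i − G^NE + (Σα_i)·G^NE = 57 + 2.2·37 = 138.4.
Planner: ∂(Σu_j)/∂g_i = Σα_j − 1 = 2.2 > 0, so everyone contributes w_i; G^SO = 57, W^SO = 57 + 2.2·57 = 182.4.
Deadweight loss = 44.

44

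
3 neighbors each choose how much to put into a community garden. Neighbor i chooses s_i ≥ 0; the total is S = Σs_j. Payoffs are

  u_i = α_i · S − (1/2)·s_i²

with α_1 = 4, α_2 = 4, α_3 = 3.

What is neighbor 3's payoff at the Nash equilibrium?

Neighbor i's FOC: ∂u_i/∂s_i = α_i − s_i = 0, so s_i* = α_i.
NE contributions = (4, 4, 3); S = 11.
u_3 = α_3·S − ½·(s_3)² = 3·11 − ½·3² = 28.5.

28.5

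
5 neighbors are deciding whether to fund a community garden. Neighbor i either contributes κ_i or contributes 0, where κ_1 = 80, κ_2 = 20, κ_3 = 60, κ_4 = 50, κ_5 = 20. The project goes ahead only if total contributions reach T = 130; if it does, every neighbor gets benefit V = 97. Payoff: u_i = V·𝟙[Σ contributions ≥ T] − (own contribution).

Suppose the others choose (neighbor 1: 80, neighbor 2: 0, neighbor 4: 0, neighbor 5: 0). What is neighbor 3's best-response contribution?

Others' total = 80. Contributing 60 brings total to 140 ≥ 130: gain V − κ_3 = 37.
Best response: 60.

60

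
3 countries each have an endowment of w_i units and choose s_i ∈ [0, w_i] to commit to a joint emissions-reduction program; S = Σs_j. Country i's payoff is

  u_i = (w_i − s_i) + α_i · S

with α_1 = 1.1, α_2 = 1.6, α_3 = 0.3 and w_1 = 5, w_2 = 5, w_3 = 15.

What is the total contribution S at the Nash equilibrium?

10

∂u_i/∂s_i = α_i − 1, so country i contributes w_i if α_i > 1, else 0.
α_i > 1 for i ∈ {1, 2}; NE contributions (5, 5, 0), S = 10.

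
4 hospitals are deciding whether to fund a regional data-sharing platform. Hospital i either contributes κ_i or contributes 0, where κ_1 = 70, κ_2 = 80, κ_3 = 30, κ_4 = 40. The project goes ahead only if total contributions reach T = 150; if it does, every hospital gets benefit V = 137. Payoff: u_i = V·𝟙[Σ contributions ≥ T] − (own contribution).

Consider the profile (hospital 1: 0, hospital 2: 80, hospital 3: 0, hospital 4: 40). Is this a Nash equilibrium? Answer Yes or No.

Total = 120 < 150: not provided.
Hospital 1 (pledges 0, payoff 0): pledging 70 → total 190, payoff 67. Profitable deviation.

No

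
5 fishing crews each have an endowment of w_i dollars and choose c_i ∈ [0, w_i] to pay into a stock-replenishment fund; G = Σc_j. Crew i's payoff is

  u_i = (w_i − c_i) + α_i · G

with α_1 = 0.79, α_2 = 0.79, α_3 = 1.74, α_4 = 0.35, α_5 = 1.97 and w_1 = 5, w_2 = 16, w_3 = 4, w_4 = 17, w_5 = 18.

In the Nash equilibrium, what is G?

22

∂u_i/∂c_i = α_i − 1, so crew i contributes w_i if α_i > 1, else 0.
α_i > 1 for i ∈ {3, 5}; NE contributions (0, 0, 4, 0, 18), G = 22.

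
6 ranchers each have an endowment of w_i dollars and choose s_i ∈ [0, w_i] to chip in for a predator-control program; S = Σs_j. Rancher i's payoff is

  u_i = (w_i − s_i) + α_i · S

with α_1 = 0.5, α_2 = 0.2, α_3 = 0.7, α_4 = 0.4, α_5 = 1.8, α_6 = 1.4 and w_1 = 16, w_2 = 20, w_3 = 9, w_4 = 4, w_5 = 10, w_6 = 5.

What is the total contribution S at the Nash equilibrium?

∂u_i/∂s_i = α_i − 1, so rancher i contributes w_i if α_i > 1, else 0.
α_i > 1 for i ∈ {5, 6}; NE contributions (0, 0, 0, 0, 10, 5), S = 15.

15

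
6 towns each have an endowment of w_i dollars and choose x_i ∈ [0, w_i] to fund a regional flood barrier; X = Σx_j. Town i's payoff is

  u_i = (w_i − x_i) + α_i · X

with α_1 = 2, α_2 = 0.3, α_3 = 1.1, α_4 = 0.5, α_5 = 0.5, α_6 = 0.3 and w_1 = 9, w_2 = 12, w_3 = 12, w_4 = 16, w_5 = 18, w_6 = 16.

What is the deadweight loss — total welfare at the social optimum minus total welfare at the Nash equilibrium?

229.4

∂u_i/∂x_i = α_i − 1, so town i contributes w_i if α_i > 1, else 0.
α_i > 1 for i ∈ {1, 3}; NE contributions (9, 0, 12, 0, 0, 0), X = 21.
W^NE = Σw_i − X^NE + (Σα_i)·X^NE = 83 + 3.7·21 = 160.7.
Planner: ∂(Σu_j)/∂x_i = Σα_j − 1 = 3.7 > 0, so everyone contributes w_i; X^SO = 83, W^SO = 83 + 3.7·83 = 390.1.
Deadweight loss = 229.4.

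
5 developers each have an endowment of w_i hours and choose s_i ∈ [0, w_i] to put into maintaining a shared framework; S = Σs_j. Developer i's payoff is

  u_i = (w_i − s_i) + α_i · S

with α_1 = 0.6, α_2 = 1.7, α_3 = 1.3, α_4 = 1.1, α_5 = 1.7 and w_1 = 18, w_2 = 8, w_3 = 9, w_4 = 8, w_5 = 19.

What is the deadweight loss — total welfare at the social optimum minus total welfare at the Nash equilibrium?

97.2

∂u_i/∂s_i = α_i − 1, so developer i contributes w_i if α_i > 1, else 0.
α_i > 1 for i ∈ {2, 3, 4, 5}; NE contributions (0, 8, 9, 8, 19), S = 44.
W^NE = Σw_i − S^NE + (Σα_i)·S^NE = 62 + 5.4·44 = 299.6.
Planner: ∂(Σu_j)/∂s_i = Σα_j − 1 = 5.4 > 0, so everyone contributes w_i; S^SO = 62, W^SO = 62 + 5.4·62 = 396.8.
Deadweight loss = 97.2.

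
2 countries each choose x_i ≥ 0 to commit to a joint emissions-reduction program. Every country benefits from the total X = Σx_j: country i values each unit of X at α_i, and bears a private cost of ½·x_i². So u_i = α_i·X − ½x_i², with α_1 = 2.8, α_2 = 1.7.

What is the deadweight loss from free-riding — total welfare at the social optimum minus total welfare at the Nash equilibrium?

5.365

Country i's FOC: ∂u_i/∂x_i = α_i − x_i = 0, so x_i* = α_i.
NE contributions = (2.8, 1.7); X = 4.5.
W^NE = (Σα)·X − ½Σα_i² = 4.5² − ½·10.73 = 14.885.
Planner sets x_i = Σα_j = 4.5 for every i, so X^SO = 2·4.5 = 9.
W^SO = (Σα)·X^SO − ½·2·(Σα)² = (2/2)·4.5² = 20.25.
Deadweight loss = W^SO − W^NE = 5.365.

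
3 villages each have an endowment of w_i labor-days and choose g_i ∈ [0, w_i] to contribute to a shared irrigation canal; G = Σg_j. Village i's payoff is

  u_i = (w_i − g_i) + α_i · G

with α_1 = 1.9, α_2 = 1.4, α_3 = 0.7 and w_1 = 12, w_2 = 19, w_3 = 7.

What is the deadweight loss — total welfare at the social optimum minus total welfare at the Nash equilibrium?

21

∂u_i/∂g_i = α_i − 1, so village i contributes w_i if α_i > 1, else 0.
α_i > 1 for i ∈ {1, 2}; NE contributions (12, 19, 0), G = 31.
W^NE = Σw_i − G^NE + (Σα_i)·G^NE = 38 + 3·31 = 131.
Planner: ∂(Σu_j)/∂g_i = Σα_j − 1 = 3 > 0, so everyone contributes w_i; G^SO = 38, W^SO = 38 + 3·38 = 152.
Deadweight loss = 21.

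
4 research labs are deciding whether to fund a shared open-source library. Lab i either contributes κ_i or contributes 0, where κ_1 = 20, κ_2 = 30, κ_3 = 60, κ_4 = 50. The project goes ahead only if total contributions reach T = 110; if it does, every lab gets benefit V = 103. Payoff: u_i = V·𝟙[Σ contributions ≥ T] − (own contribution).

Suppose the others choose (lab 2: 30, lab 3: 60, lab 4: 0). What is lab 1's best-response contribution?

Others' total = 90. Contributing 20 brings total to 110 ≥ 110: gain V − κ_1 = 83.
Best response: 20.

20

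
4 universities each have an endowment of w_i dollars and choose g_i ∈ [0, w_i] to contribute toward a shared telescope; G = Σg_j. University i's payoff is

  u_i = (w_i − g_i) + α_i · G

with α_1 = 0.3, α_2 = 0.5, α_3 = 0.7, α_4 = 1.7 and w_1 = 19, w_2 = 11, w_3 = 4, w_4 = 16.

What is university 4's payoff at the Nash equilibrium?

∂u_i/∂g_i = α_i − 1, so university i contributes w_i if α_i > 1, else 0.
α_i > 1 for i ∈ {4}; NE contributions (0, 0, 0, 16), G = 16.
u_4 = (16 − 16) + 1.7·16 = 27.2.

27.2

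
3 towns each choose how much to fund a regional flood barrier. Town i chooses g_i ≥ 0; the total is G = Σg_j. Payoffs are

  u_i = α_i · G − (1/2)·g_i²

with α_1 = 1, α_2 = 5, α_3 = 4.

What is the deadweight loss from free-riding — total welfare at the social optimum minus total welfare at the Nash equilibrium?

71

Town i's FOC: ∂u_i/∂g_i = α_i − g_i = 0, so g_i* = α_i.
NE contributions = (1, 5, 4); G = 10.
W^NE = (Σα)·G − ½Σα_i² = 10² − ½·42 = 79.
Planner sets g_i = Σα_j = 10 for every i, so G^SO = 3·10 = 30.
W^SO = (Σα)·G^SO − ½·3·(Σα)² = (3/2)·10² = 150.
Deadweight loss = W^SO − W^NE = 71.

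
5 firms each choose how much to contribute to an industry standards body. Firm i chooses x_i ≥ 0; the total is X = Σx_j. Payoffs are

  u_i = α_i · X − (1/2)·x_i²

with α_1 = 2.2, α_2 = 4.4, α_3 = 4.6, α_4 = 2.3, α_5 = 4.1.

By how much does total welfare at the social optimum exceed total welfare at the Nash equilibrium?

498.37

Firm i's FOC: ∂u_i/∂x_i = α_i − x_i = 0, so x_i* = α_i.
NE contributions = (2.2, 4.4, 4.6, 2.3, 4.1); X = 17.6.
W^NE = (Σα)·X − ½Σα_i² = 17.6² − ½·67.46 = 276.03.
Planner sets x_i = Σα_j = 17.6 for every i, so X^SO = 5·17.6 = 88.
W^SO = (Σα)·X^SO − ½·5·(Σα)² = (5/2)·17.6² = 774.4.
Deadweight loss = W^SO − W^NE = 498.37.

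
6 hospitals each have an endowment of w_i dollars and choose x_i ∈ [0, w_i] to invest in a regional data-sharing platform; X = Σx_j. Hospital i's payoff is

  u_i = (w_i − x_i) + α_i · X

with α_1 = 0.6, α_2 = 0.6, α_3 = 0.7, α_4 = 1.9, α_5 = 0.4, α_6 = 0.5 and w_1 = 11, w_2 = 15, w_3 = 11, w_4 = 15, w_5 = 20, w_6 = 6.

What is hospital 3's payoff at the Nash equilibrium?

∂u_i/∂x_i = α_i − 1, so hospital i contributes w_i if α_i > 1, else 0.
α_i > 1 for i ∈ {4}; NE contributions (0, 0, 0, 15, 0, 0), X = 15.
u_3 = (11 − 0) + 0.7·15 = 21.5.

21.5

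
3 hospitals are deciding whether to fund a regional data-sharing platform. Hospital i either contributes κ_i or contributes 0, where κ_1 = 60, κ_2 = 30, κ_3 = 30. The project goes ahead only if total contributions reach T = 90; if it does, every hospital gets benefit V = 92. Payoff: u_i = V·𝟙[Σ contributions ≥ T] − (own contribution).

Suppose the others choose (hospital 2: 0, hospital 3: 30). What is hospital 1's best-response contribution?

60

Others' total = 30. Contributing 60 brings total to 90 ≥ 90: gain V − κ_1 = 32.
Best response: 60.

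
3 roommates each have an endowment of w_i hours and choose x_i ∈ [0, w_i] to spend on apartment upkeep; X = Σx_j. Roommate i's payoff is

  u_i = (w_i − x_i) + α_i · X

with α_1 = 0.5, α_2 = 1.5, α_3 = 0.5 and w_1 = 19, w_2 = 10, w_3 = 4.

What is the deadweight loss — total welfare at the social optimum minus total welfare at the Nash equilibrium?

∂u_i/∂x_i = α_i − 1, so roommate i contributes w_i if α_i > 1, else 0.
α_i > 1 for i ∈ {2}; NE contributions (0, 10, 0), X = 10.
W^NE = Σw_i − X^NE + (Σα_i)·X^NE = 33 + 1.5·10 = 48.
Planner: ∂(Σu_j)/∂x_i = Σα_j − 1 = 1.5 > 0, so everyone contributes w_i; X^SO = 33, W^SO = 33 + 1.5·33 = 82.5.
Deadweight loss = 34.5.

34.5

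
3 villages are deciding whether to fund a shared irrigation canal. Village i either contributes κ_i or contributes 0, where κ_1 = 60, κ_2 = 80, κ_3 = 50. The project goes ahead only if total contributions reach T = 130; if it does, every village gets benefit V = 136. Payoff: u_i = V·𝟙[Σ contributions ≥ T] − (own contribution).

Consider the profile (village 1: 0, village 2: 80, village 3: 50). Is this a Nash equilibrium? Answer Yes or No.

Total = 130 ≥ 130: provided.
Village 1 (pledges 0, payoff 136): pledging 60 → total 190, payoff 76. No gain.
Village 2 (pledges 80, payoff 56): dropping to 0 → total 50, payoff 0. No gain.
Village 3 (pledges 50, payoff 86): dropping to 0 → total 80, payoff 0. No gain.

Yes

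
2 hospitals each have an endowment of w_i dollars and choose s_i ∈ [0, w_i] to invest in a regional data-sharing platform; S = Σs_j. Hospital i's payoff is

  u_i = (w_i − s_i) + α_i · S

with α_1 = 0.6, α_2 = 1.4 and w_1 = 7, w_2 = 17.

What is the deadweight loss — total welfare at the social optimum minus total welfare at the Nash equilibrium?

∂u_i/∂s_i = α_i − 1, so hospital i contributes w_i if α_i > 1, else 0.
α_i > 1 for i ∈ {2}; NE contributions (0, 17), S = 17.
W^NE = Σw_i − S^NE + (Σα_i)·S^NE = 24 + 1·17 = 41.
Planner: ∂(Σu_j)/∂s_i = Σα_j − 1 = 1 > 0, so everyone contributes w_i; S^SO = 24, W^SO = 24 + 1·24 = 48.
Deadweight loss = 7.

7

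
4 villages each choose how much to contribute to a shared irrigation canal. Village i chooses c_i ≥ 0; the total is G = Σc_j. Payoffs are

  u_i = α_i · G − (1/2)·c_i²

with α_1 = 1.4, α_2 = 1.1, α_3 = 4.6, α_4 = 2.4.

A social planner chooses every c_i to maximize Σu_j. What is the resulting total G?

Planner FOC: ∂(Σu_j)/∂c_i = (Σα_j) − c_i = 0, so c_i^SO = Σα_j = 9.5 for every i; G^SO = 38.

38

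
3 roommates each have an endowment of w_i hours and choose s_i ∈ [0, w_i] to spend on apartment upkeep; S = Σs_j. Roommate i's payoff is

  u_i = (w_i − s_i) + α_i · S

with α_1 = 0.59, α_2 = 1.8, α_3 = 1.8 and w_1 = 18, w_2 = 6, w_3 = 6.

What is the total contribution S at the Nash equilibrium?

∂u_i/∂s_i = α_i − 1, so roommate i contributes w_i if α_i > 1, else 0.
α_i > 1 for i ∈ {2, 3}; NE contributions (0, 6, 6), S = 12.

12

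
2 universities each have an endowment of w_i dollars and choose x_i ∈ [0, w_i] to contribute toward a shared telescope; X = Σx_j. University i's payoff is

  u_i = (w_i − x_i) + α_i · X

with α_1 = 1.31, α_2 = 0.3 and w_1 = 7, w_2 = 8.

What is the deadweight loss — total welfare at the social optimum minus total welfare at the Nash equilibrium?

4.88

∂u_i/∂x_i = α_i − 1, so university i contributes w_i if α_i > 1, else 0.
α_i > 1 for i ∈ {1}; NE contributions (7, 0), X = 7.
W^NE = Σw_i − X^NE + (Σα_i)·X^NE = 15 + 0.61·7 = 19.27.
Planner: ∂(Σu_j)/∂x_i = Σα_j − 1 = 0.61 > 0, so everyone contributes w_i; X^SO = 15, W^SO = 15 + 0.61·15 = 24.15.
Deadweight loss = 4.88.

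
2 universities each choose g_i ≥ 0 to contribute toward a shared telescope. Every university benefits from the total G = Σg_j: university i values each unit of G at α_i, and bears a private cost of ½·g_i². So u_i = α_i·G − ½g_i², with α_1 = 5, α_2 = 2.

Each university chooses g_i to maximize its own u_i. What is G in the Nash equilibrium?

University i's FOC: ∂u_i/∂g_i = α_i − g_i = 0, so g_i* = α_i.
NE contributions = (5, 2); G = 7.

7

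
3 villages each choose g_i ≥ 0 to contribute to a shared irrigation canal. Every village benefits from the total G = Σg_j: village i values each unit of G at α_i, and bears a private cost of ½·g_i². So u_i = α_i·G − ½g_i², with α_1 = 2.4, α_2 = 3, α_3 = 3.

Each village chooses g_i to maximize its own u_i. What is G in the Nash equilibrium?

8.4

Village i's FOC: ∂u_i/∂g_i = α_i − g_i = 0, so g_i* = α_i.
NE contributions = (2.4, 3, 3); G = 8.4.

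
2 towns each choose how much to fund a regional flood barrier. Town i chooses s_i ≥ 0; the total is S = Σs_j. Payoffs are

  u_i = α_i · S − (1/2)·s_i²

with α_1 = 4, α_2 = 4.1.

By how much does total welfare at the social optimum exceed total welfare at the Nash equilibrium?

Town i's FOC: ∂u_i/∂s_i = α_i − s_i = 0, so s_i* = α_i.
NE contributions = (4, 4.1); S = 8.1.
W^NE = (Σα)·S − ½Σα_i² = 8.1² − ½·32.81 = 49.205.
Planner sets s_i = Σα_j = 8.1 for every i, so S^SO = 2·8.1 = 16.2.
W^SO = (Σα)·S^SO − ½·2·(Σα)² = (2/2)·8.1² = 65.61.
Deadweight loss = W^SO − W^NE = 16.405.

16.405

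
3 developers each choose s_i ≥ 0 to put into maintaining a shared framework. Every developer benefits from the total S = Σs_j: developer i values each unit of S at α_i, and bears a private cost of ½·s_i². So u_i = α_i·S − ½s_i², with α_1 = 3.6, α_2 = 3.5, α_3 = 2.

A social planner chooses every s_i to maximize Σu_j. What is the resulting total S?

27.3

Planner FOC: ∂(Σu_j)/∂s_i = (Σα_j) − s_i = 0, so s_i^SO = Σα_j = 9.1 for every i; S^SO = 27.3.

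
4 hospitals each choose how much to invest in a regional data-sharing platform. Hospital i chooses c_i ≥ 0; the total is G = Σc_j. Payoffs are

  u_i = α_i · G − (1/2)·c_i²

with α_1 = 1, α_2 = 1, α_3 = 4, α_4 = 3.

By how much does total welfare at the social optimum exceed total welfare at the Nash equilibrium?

Hospital i's FOC: ∂u_i/∂c_i = α_i − c_i = 0, so c_i* = α_i.
NE contributions = (1, 1, 4, 3); G = 9.
W^NE = (Σα)·G − ½Σα_i² = 9² − ½·27 = 67.5.
Planner sets c_i = Σα_j = 9 for every i, so G^SO = 4·9 = 36.
W^SO = (Σα)·G^SO − ½·4·(Σα)² = (4/2)·9² = 162.
Deadweight loss = W^SO − W^NE = 94.5.

94.5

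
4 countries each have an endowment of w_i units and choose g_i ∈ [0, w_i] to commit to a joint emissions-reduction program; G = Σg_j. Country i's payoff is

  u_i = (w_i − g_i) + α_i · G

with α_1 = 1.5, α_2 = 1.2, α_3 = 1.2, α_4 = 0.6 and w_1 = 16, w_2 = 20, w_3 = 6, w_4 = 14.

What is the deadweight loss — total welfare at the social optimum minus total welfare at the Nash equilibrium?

∂u_i/∂g_i = α_i − 1, so country i contributes w_i if α_i > 1, else 0.
α_i > 1 for i ∈ {1, 2, 3}; NE contributions (16, 20, 6, 0), G = 42.
W^NE = Σw_i − G^NE + (Σα_i)·G^NE = 56 + 3.5·42 = 203.
Planner: ∂(Σu_j)/∂g_i = Σα_j − 1 = 3.5 > 0, so everyone contributes w_i; G^SO = 56, W^SO = 56 + 3.5·56 = 252.
Deadweight loss = 49.

49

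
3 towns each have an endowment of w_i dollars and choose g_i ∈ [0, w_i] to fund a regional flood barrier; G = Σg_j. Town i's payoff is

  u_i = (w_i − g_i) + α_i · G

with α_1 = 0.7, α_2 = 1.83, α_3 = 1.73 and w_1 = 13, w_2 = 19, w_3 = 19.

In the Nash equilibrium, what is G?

38

∂u_i/∂g_i = α_i − 1, so town i contributes w_i if α_i > 1, else 0.
α_i > 1 for i ∈ {2, 3}; NE contributions (0, 19, 19), G = 38.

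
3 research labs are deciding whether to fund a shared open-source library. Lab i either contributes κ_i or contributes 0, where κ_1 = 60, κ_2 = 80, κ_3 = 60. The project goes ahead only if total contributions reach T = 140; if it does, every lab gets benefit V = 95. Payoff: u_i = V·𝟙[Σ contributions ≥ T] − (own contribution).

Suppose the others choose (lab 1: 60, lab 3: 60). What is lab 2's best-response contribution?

Others' total = 120. Contributing 80 brings total to 200 ≥ 140: gain V − κ_2 = 15.
Best response: 80.

80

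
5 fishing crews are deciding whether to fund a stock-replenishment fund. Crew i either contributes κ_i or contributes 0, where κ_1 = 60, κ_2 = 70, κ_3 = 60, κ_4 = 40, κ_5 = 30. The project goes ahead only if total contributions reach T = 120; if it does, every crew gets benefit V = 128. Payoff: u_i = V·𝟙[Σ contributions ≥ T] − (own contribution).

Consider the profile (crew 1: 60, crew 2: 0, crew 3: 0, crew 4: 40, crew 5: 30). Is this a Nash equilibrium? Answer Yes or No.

Total = 130 ≥ 120: provided.
Crew 1 (pledges 60, payoff 68): dropping to 0 → total 70, payoff 0. No gain.
Crew 2 (pledges 0, payoff 128): pledging 70 → total 200, payoff 58. No gain.
Crew 3 (pledges 0, payoff 128): pledging 60 → total 190, payoff 68. No gain.
Crew 4 (pledges 40, payoff 88): dropping to 0 → total 90, payoff 0. No gain.
Crew 5 (pledges 30, payoff 98): dropping to 0 → total 100, payoff 0. No gain.

Yes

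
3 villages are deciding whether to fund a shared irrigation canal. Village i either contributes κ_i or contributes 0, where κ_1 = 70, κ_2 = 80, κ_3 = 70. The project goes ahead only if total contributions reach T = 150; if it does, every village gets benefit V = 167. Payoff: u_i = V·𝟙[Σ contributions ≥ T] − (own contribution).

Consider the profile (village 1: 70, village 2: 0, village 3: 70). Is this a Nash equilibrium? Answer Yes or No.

No

Total = 140 < 150: not provided.
Village 1 (pledges 70, payoff -70): dropping to 0 → total 70, payoff 0. Profitable deviation.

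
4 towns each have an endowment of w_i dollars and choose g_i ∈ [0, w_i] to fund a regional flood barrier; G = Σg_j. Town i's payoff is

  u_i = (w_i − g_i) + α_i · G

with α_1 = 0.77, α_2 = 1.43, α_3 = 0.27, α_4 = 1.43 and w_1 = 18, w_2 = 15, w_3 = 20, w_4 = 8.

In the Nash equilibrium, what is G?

23

∂u_i/∂g_i = α_i − 1, so town i contributes w_i if α_i > 1, else 0.
α_i > 1 for i ∈ {2, 4}; NE contributions (0, 15, 0, 8), G = 23.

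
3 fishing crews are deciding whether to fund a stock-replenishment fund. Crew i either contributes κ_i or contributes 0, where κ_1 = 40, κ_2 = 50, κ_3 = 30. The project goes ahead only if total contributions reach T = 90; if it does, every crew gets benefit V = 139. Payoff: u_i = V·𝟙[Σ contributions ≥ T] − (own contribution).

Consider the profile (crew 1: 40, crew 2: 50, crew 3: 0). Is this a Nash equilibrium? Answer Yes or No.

Total = 90 ≥ 90: provided.
Crew 1 (pledges 40, payoff 99): dropping to 0 → total 50, payoff 0. No gain.
Crew 2 (pledges 50, payoff 89): dropping to 0 → total 40, payoff 0. No gain.
Crew 3 (pledges 0, payoff 139): pledging 30 → total 120, payoff 109. No gain.

Yes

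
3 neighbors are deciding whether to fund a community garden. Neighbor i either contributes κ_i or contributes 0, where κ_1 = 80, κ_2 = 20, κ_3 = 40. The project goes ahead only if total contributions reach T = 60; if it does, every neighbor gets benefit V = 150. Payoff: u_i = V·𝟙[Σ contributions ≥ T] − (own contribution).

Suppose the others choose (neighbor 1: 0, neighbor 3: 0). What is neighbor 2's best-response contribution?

Others' total = 0. Even contributing 20 gives 20 < 60: no benefit either way.
Best response: 0.

0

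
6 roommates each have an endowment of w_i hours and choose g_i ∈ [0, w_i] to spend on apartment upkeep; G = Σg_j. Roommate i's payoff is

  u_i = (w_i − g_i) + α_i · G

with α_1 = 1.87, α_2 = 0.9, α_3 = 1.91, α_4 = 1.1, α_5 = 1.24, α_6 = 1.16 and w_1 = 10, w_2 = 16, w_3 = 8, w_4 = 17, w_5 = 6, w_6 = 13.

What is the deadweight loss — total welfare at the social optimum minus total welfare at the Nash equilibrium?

∂u_i/∂g_i = α_i − 1, so roommate i contributes w_i if α_i > 1, else 0.
α_i > 1 for i ∈ {1, 3, 4, 5, 6}; NE contributions (10, 0, 8, 17, 6, 13), G = 54.
W^NE = Σw_i − G^NE + (Σα_i)·G^NE = 70 + 7.18·54 = 457.72.
Planner: ∂(Σu_j)/∂g_i = Σα_j − 1 = 7.18 > 0, so everyone contributes w_i; G^SO = 70, W^SO = 70 + 7.18·70 = 572.6.
Deadweight loss = 114.88.

114.88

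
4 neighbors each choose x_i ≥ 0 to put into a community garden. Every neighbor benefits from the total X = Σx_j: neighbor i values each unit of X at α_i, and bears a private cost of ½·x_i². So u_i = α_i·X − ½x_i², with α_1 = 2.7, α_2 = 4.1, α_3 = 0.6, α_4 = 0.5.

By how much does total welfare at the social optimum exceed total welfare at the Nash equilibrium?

74.765

Neighbor i's FOC: ∂u_i/∂x_i = α_i − x_i = 0, so x_i* = α_i.
NE contributions = (2.7, 4.1, 0.6, 0.5); X = 7.9.
W^NE = (Σα)·X − ½Σα_i² = 7.9² − ½·24.71 = 50.055.
Planner sets x_i = Σα_j = 7.9 for every i, so X^SO = 4·7.9 = 31.6.
W^SO = (Σα)·X^SO − ½·4·(Σα)² = (4/2)·7.9² = 124.82.
Deadweight loss = W^SO − W^NE = 74.765.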